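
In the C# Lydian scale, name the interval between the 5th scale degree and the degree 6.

major second

Spelling the C# Lydian scale: C# D# E# F## G# A# B#.
That puts G# below A#.
From G# to A# is 2 semitones, exactly the major second.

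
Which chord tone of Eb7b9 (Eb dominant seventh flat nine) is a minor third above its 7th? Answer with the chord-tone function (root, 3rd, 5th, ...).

9th

The chord tones of Eb7b9 are Eb–G–Bb–Db–Fb.
The 7th is Db. A minor third above Db is Fb.
Fb is the chord's 9th.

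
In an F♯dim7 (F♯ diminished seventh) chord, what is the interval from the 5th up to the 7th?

F♯°7 (F♯ diminished seventh): F♯-A-C-E♭.
The 5th is C and the 7th is E♭.
From C to E♭: 3 semitones over a third = minor.

minor third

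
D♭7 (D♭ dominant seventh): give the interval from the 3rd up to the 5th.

D♭7 (D♭ dominant seventh) is spelled D♭ F A♭ C♭.
That puts F below A♭.
From F to A♭: 3 semitones over a third = minor.

minor third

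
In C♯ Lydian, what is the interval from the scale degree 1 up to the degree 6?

major sixth

The scale runs C♯ D♯ E♯ F𝄪 G♯ A♯ B♯.
That puts C♯ below A♯.
Counting 6 letters and 9 half steps from C♯ gives a major sixth.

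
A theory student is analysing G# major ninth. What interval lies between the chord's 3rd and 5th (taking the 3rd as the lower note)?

m3

G#maj9 is spelled G#–B#–D#–F##–A#.
So we need the interval from B# up to D#.
3 letter names make it a third; at 3 semitones (a half step narrower than major) the quality is minor.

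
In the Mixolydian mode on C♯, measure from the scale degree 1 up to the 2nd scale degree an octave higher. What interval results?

major ninth

Spelling the Mixolydian mode on C♯: C♯ D♯ E♯ F♯ G♯ A♯ B.
So we need the interval from C♯ up to D♯.
From C♯ to D♯ is 14 semitones, exactly the major ninth.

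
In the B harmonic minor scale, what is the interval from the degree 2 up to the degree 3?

minor 2nd

The scale runs B C♯ D E F♯ G A♯.
The degree 2 is C♯ and the 3rd degree is D.
From C♯ to D: 1 semitone over a second = minor.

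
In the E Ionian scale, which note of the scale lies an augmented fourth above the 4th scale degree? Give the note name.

The scale is E F# G# A B C# D#.
The 4th scale degree is A; an augmented fourth above that is D# — scale degree 7.

D#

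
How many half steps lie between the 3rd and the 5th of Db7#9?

Db7#9 is spelled Db, F, Ab, Cb, E.
F to Ab is a minor third: 3 semitones.

3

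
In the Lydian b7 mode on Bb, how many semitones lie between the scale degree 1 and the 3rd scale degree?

The scale is Bb C D E F G Ab.
Bb up to D is a major third — 4 semitones.

4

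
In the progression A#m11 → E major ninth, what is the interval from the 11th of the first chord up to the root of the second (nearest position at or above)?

minor second

A#m11 has D# as its 11th, and E major ninth has E as its root.
D# up to E is 1 semitone, a half step narrower than a major second, so the interval is minor.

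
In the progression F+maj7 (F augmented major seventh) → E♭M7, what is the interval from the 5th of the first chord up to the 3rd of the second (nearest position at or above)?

The 5th of F+maj7 (F augmented major seventh) is C♯; the 3rd of E♭M7 is G.
From C♯ to G: 6 semitones over a fifth = diminished.

diminished fifth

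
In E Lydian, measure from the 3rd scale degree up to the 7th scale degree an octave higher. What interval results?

perfect twelfth

E lydian: E F# G# A# B C# D#.
So we need the interval from G# up to D#.
G# up to D# spans 12 letter names and 19 semitones — a perfect twelfth.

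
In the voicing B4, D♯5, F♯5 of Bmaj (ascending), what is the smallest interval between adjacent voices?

Adjacent intervals: B4→D♯5 = major third; D♯5→F♯5 = minor third.
The smallest is D♯5 to F♯5, a minor third (3 semitones).

m3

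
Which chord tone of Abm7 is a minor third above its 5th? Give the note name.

Gb

Abmin7: Ab Cb Eb Gb.
The 5th is Eb. A minor third above Eb is Gb.
Gb is the chord's 7th.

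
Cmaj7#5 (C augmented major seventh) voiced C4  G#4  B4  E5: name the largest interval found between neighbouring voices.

augmented fifth

Adjacent intervals: C4→G#4 = augmented fifth; G#4→B4 = minor third; B4→E5 = perfect fourth.
The largest is C4 to G#4, an augmented fifth (8 semitones).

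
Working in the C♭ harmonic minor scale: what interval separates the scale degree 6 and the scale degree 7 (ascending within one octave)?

augmented 2nd

C♭ harmonic minor: C♭ D♭ E𝄫 F♭ G♭ A𝄫 B♭.
So we need the interval from A𝄫 up to B♭.
2 letter names make it a second; at 3 semitones (a half step wider than major) the quality is augmented.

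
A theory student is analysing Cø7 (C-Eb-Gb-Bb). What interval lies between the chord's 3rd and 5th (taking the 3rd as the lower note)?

That puts Eb below Gb.
From Eb to Gb: 3 semitones over a third = minor.

m3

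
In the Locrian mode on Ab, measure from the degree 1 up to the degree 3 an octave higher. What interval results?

minor tenth

The scale runs Ab Bbb Cb Db Ebb Fb Gb.
That puts Ab below Cb.
Ab up to Cb is 15 semitones, a half step narrower than a major tenth, so the interval is minor.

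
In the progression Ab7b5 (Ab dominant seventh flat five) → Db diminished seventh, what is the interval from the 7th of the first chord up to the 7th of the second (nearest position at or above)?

diminished 4th

Ab7b5 (Ab dominant seventh flat five) has Gb as its 7th, and Db diminished seventh has Cbb as its 7th.
Gb up to Cbb is 4 semitones, a half step narrower than a perfect fourth, so the interval is diminished.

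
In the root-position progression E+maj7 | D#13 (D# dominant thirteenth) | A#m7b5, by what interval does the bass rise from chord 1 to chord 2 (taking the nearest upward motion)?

The roots are E and D#.
From E to D# is 11 semitones, exactly the major seventh.

M7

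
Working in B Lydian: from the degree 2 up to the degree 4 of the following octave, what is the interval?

major tenth

Spelling B Lydian: B C# D# E# F# G# A#.
So we need the interval from C# up to E#.
Counting 10 letters and 16 half steps from C# gives a major tenth.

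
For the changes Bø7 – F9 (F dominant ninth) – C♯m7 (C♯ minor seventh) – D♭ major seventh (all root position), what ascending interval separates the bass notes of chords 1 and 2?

The roots are B and F.
From B to F: 6 semitones over a fifth = diminished.

diminished fifth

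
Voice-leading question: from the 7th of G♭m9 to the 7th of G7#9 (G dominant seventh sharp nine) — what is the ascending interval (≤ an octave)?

The 7th of G♭m9 is F♭; the 7th of G7#9 (G dominant seventh sharp nine) is F.
From F♭ to F: 1 semitone over a unison = augmented.

A1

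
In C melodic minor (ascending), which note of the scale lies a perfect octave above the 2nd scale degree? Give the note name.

D

The scale is C D E♭ F G A B.
The 2nd scale degree is D; a perfect octave above that is D — scale degree 2.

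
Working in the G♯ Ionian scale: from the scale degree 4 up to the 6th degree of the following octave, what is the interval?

major tenth

Spelling the G♯ Ionian scale: G♯ A♯ B♯ C♯ D♯ E♯ F𝄪.
That puts C♯ below E♯.
Counting 10 letters and 16 half steps from C♯ gives a major tenth.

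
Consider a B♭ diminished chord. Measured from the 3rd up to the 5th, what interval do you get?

B♭ diminished: B♭ D♭ F♭.
So we need the interval from D♭ up to F♭.
3 letter names make it a third; at 3 semitones (a half step narrower than major) the quality is minor.

m3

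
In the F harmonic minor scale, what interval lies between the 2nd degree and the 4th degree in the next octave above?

Spelling the F harmonic minor scale: F G A♭ B♭ C D♭ E.
2nd degree = G; 4th degree (up an octave) = B♭.
10 letter names make it a tenth; at 15 semitones (a half step narrower than major) the quality is minor.

m10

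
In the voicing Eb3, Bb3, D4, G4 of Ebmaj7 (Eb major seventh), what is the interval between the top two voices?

Those voices are D4 and G4.
D up to G spans 4 letter names and 5 semitones — a perfect fourth.

perfect fourth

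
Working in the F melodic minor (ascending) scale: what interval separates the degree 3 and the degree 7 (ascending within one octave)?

augmented fifth

F melodic minor: F G Ab Bb C D E.
Degree 3 = Ab; 7th scale degree = E.
From Ab to E: 8 semitones over a fifth = augmented.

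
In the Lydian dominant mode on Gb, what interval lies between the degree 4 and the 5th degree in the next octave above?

Spelling the Lydian dominant mode on Gb: Gb Ab Bb C Db Eb Fb.
The degree 4 is C and the degree 5 (up an octave) is Db.
C up to Db is 13 semitones, a half step narrower than a major ninth, so the interval is minor.

m9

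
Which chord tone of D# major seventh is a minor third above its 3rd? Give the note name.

D# major seventh: D#, F##, A#, C##.
The 3rd is F##. A minor third above F## is A#.
A# is the chord's 5th.

A#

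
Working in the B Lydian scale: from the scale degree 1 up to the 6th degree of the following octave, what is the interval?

Spelling the B Lydian scale: B C# D# E# F# G# A#.
The scale degree 1 is B and the degree 6 (up an octave) is G#.
B up to G# spans 13 letter names and 21 semitones — a major thirteenth.

M13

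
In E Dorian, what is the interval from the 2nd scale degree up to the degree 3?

E dorian: E F# G A B C# D.
The 2nd scale degree is F# and the 3rd scale degree is G.
2 letter names make it a second; at 1 semitone (a half step narrower than major) the quality is minor.

minor 2nd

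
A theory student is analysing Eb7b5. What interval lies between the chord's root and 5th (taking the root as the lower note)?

d5

The chord tones of Eb7b5 (Eb dominant seventh flat five) are Eb G Bbb Db.
Root = Eb; 5th = Bbb.
5 letter names make it a fifth; at 6 semitones (a half step narrower than perfect) the quality is diminished.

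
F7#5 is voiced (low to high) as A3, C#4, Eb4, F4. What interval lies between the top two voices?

Those voices are Eb4 and F4.
Eb up to F spans 2 letter names and 2 semitones — a major second.

major second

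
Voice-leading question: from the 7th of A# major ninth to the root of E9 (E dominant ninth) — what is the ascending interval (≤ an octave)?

A# major ninth has G## as its 7th, and E9 (E dominant ninth) has E as its root.
6 letter names make it a sixth; at 7 semitones (a whole step narrower than major) the quality is diminished.

diminished sixth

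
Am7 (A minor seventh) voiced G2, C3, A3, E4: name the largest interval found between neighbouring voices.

Adjacent intervals: G2→C3 = perfect fourth; C3→A3 = major sixth; A3→E4 = perfect fifth.
The largest is C3 to A3, a major sixth (9 semitones).

major sixth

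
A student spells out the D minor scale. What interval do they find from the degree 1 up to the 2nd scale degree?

major 2nd

The scale runs D E F G A Bb C.
Degree 1 = D; scale degree 2 = E.
From D to E is 2 semitones, exactly the major second.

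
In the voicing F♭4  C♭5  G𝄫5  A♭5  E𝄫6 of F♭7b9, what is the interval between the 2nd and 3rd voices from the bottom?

diminished 5th

Those voices are C♭5 and G𝄫5.
From C♭ to G𝄫: 6 semitones over a fifth = diminished.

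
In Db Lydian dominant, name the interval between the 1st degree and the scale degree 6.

major 6th

The scale runs Db Eb F G Ab Bb Cb.
1st degree = Db; degree 6 = Bb.
Counting 6 letters and 9 half steps from Db gives a major sixth.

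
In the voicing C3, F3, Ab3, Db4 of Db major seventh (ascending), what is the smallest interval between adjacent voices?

minor third

Adjacent intervals: C3→F3 = perfect fourth; F3→Ab3 = minor third; Ab3→Db4 = perfect fourth.
The smallest is F3 to Ab3, a minor third (3 semitones).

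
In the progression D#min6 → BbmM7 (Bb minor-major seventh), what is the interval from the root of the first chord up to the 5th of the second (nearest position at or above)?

diminished 3rd

D#min6 has D# as its root, and BbmM7 (Bb minor-major seventh) has F as its 5th.
3 letter names make it a third; at 2 semitones (a whole step narrower than major) the quality is diminished.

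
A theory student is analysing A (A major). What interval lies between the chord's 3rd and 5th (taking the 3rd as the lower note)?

Amaj: A C# E.
That puts C# below E.
From C# to E: 3 semitones over a third = minor.

minor third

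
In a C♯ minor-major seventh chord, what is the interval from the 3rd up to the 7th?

C♯m(maj7) (C♯ minor-major seventh): C♯–E–G♯–B♯.
3rd = E; 7th = B♯.
E up to B♯ is 8 semitones, a half step wider than a perfect fifth, so the interval is augmented.

augmented 5th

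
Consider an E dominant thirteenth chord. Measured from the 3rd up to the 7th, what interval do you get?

Spelling the chord: E–G♯–B–D–F♯–C♯.
So we need the interval from G♯ up to D.
From G♯ to D: 6 semitones over a fifth = diminished.
This 3–7 tritone is the characteristic tension at the heart of the dominant sound.

d5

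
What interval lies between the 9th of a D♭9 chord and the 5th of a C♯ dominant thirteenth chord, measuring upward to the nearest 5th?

The 9th of D♭9 is E♭; the 5th of C♯ dominant thirteenth is G♯.
3 letter names make it a third; at 5 semitones (a half step wider than major) the quality is augmented.

A3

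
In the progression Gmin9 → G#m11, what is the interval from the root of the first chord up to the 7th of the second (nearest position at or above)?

major seventh

Gmin9 has G as its root, and G#m11 has F# as its 7th.
Counting 7 letters and 11 half steps from G gives a major seventh.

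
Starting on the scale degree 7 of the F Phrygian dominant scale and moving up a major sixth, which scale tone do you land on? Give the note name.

C

The scale is F Gb A Bb C Db Eb.
The scale degree 7 is Eb; a major sixth above that is C — scale degree 5.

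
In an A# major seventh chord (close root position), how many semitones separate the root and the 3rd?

Spelling the chord: A#, C##, E#, G##.
A# to C## is a major third: 4 semitones.

4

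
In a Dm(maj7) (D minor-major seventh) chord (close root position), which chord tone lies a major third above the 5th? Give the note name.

D minor-major seventh: D, F, A, C♯.
The 5th is A. A major third above A is C♯.
C♯ is the chord's 7th.

C#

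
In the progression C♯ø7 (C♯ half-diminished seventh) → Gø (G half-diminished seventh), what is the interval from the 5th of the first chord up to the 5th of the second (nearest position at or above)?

diminished fifth

C♯ø7 (C♯ half-diminished seventh) has G as its 5th, and Gø (G half-diminished seventh) has D♭ as its 5th.
From G to D♭: 6 semitones over a fifth = diminished.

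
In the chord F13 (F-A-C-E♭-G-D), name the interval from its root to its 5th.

That puts F below C.
F up to C spans 5 letter names and 7 semitones — a perfect fifth.

perfect fifth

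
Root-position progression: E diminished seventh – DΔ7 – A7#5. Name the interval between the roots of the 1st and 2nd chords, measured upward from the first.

minor seventh

The roots are E and D.
7 letter names make it a seventh; at 10 semitones (a half step narrower than major) the quality is minor.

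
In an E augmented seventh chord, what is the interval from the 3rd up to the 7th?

E augmented seventh: E G# B# D.
So we need the interval from G# up to D.
From G# to D: 6 semitones over a fifth = diminished.
That tritone between 3rd and 7th is what gives the dominant seventh its pull toward resolution.

diminished fifth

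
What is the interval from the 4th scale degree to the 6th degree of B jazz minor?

The scale runs B C# D E F# G# A#.
4th scale degree = E; degree 6 = G#.
From E to G# is 4 semitones, exactly the major third.

major third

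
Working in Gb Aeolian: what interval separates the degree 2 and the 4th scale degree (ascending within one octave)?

Gb natural minor: Gb Ab Bbb Cb Db Ebb Fb.
So we need the interval from Ab up to Cb.
From Ab to Cb: 3 semitones over a third = minor.

minor third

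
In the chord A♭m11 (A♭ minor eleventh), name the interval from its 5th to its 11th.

minor seventh

A♭m11 is spelled A♭ C♭ E♭ G♭ B♭ D♭.
So we need the interval from E♭ up to D♭.
E♭ up to D♭ is 10 semitones, a half step narrower than a major seventh, so the interval is minor.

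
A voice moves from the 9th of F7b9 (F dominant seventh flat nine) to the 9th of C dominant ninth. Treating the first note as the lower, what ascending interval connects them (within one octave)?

The 9th of F7b9 (F dominant seventh flat nine) is Gb; the 9th of C dominant ninth is D.
Gb up to D is 8 semitones, a half step wider than a perfect fifth, so the interval is augmented.

augmented 5th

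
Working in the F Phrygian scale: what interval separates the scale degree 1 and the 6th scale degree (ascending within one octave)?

minor sixth

F phrygian: F Gb Ab Bb C Db Eb.
That puts F below Db.
From F to Db: 8 semitones over a sixth = minor.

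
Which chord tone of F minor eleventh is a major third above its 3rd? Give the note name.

C

Fm11 is spelled F A♭ C E♭ G B♭.
The 3rd is A♭. A major third above A♭ is C.
C is the chord's 5th.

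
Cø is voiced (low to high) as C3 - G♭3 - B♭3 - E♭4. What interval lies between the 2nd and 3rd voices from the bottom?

Those voices are G♭3 and B♭3.
G♭ up to B♭ spans 3 letter names and 4 semitones — a major third.

major 3rd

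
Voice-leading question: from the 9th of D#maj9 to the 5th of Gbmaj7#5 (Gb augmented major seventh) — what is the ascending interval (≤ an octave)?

diminished seventh

The 9th of D#maj9 is E#; the 5th of Gbmaj7#5 (Gb augmented major seventh) is D.
From E# to D: 9 semitones over a seventh = diminished.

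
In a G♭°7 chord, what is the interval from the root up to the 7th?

diminished 7th

G♭°7: G♭, B𝄫, D𝄫, F𝄫.
The root is G♭ and the 7th is F𝄫.
7 letter names make it a seventh; at 9 semitones (a whole step narrower than major) the quality is diminished.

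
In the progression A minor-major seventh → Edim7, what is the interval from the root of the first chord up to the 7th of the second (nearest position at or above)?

A minor-major seventh has A as its root, and Edim7 has Db as its 7th.
From A to Db: 4 semitones over a fourth = diminished.

diminished fourth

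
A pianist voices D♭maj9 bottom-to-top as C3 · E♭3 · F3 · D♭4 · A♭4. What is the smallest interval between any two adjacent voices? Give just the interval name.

Adjacent intervals: C3→E♭3 = minor third; E♭3→F3 = major second; F3→D♭4 = minor sixth; D♭4→A♭4 = perfect fifth.
The smallest is E♭3 to F3, a major second (2 semitones).

major second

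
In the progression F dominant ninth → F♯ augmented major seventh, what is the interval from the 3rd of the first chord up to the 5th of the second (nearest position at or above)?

augmented 3rd

F dominant ninth has A as its 3rd, and F♯ augmented major seventh has C𝄪 as its 5th.
3 letter names make it a third; at 5 semitones (a half step wider than major) the quality is augmented.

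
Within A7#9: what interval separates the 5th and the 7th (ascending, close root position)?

A7#9 (A dominant seventh sharp nine): A-C#-E-G-B#.
5th = E; 7th = G.
3 letter names make it a third; at 3 semitones (a half step narrower than major) the quality is minor.

minor third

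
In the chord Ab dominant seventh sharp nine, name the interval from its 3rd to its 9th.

major seventh

The chord tones of Ab7#9 are Ab C Eb Gb B.
3rd = C; 9th = B.
C up to B spans 7 letter names and 11 semitones — a major seventh.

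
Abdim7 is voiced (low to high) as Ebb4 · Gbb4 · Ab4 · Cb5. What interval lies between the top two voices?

Those voices are Ab4 and Cb5.
Ab up to Cb is 3 semitones, a half step narrower than a major third, so the interval is minor.

minor third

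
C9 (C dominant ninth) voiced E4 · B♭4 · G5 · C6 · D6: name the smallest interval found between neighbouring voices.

major second

Adjacent intervals: E4→B♭4 = diminished fifth; B♭4→G5 = major sixth; G5→C6 = perfect fourth; C6→D6 = major second.
The smallest is C6 to D6, a major second (2 semitones).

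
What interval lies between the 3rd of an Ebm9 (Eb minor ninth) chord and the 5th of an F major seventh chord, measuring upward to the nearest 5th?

The 3rd of Ebm9 (Eb minor ninth) is Gb; the 5th of F major seventh is C.
Gb up to C is 6 semitones, a half step wider than a perfect fourth, so the interval is augmented.

augmented 4th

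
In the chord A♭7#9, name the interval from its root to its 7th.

Spelling the chord: A♭, C, E♭, G♭, B.
That puts A♭ below G♭.
From A♭ to G♭: 10 semitones over a seventh = minor.

minor seventh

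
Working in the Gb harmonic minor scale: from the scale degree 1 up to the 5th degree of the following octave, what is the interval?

perfect twelfth

The scale runs Gb Ab Bbb Cb Db Ebb F.
That puts Gb below Db.
Counting 12 letters and 19 half steps from Gb gives a perfect twelfth.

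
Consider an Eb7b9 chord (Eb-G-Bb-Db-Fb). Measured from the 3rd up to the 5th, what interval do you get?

3rd = G; 5th = Bb.
From G to Bb: 3 semitones over a third = minor.

minor 3rd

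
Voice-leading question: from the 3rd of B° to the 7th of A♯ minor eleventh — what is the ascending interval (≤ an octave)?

The 3rd of B° is D; the 7th of A♯ minor eleventh is G♯.
4 letter names make it a fourth; at 6 semitones (a half step wider than perfect) the quality is augmented.

augmented 4th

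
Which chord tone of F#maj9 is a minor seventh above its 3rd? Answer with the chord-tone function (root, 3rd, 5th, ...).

F#maj9 is spelled F#, A#, C#, E#, G#.
The 3rd is A#. A minor seventh above A# is G#.
G# is the chord's 9th.

9th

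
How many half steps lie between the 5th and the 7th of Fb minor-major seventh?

4

The chord tones of Fb minor-major seventh are Fb-Abb-Cb-Eb.
Cb to Eb is a major third: 4 semitones.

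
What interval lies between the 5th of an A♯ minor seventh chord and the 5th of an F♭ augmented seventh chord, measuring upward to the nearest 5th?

diminished sixth

A♯ minor seventh has E♯ as its 5th, and F♭ augmented seventh has C as its 5th.
6 letter names make it a sixth; at 7 semitones (a whole step narrower than major) the quality is diminished.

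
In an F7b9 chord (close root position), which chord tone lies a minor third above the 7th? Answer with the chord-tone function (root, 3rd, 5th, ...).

Spelling the chord: F–A–C–Eb–Gb.
The 7th is Eb. A minor third above Eb is Gb.
Gb is the chord's 9th.

9th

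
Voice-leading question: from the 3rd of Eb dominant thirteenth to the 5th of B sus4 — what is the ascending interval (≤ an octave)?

Eb dominant thirteenth has G as its 3rd, and B sus4 has F# as its 5th.
From G to F# is 11 semitones, exactly the major seventh.

major seventh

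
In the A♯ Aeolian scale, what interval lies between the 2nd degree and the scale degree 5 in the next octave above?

perfect 11th

The scale runs A♯ B♯ C♯ D♯ E♯ F♯ G♯.
So we need the interval from B♯ up to E♯.
From B♯ to E♯ is 17 semitones, exactly the perfect eleventh.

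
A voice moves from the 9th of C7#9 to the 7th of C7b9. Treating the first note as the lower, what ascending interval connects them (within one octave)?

C7#9 has D# as its 9th, and C7b9 has Bb as its 7th.
6 letter names make it a sixth; at 7 semitones (a whole step narrower than major) the quality is diminished.

diminished 6th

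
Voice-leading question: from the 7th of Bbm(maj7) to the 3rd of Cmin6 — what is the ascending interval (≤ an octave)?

diminished 5th

The 7th of Bbm(maj7) is A; the 3rd of Cmin6 is Eb.
A up to Eb is 6 semitones, a half step narrower than a perfect fifth, so the interval is diminished.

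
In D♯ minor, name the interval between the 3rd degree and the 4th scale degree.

The scale runs D♯ E♯ F♯ G♯ A♯ B C♯.
So we need the interval from F♯ up to G♯.
From F♯ to G♯ is 2 semitones, exactly the major second.

major 2nd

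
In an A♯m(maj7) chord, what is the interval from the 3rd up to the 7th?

augmented fifth

Spelling the chord: A♯–C♯–E♯–G𝄪.
So we need the interval from C♯ up to G𝄪.
From C♯ to G𝄪: 8 semitones over a fifth = augmented.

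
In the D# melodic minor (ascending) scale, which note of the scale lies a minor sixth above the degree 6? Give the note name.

The scale is D# E# F# G# A# B# C##.
The degree 6 is B#; a minor sixth above that is G# — scale degree 4.

G#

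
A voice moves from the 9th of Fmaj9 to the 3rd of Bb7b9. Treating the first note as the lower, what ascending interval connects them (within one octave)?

Fmaj9 has G as its 9th, and Bb7b9 has D as its 3rd.
G up to D spans 5 letter names and 7 semitones — a perfect fifth.

perfect fifth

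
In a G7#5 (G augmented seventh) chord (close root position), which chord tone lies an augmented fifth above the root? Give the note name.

D#

G7#5: G, B, D#, F.
The root is G. An augmented fifth above G is D#.
D# is the chord's 5th.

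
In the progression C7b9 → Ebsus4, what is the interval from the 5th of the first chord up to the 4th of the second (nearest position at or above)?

m2

C7b9 has G as its 5th, and Ebsus4 has Ab as its 4th.
G up to Ab is 1 semitone, a half step narrower than a major second, so the interval is minor.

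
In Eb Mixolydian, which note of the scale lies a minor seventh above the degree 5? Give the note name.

Ab

The scale is Eb F G Ab Bb C Db.
The degree 5 is Bb; a minor seventh above that is Ab — scale degree 4.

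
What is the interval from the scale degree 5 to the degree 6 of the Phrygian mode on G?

The scale runs G Ab Bb C D Eb F.
Scale degree 5 = D; degree 6 = Eb.
From D to Eb: 1 semitone over a second = minor.

minor second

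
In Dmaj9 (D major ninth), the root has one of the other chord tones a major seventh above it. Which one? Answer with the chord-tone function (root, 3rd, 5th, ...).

Dmaj9 (D major ninth): D–F#–A–C#–E.
The root is D. A major seventh above D is C#.
C# is the chord's 7th.

7th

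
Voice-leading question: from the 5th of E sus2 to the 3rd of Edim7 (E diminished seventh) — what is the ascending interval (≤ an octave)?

The 5th of E sus2 is B; the 3rd of Edim7 (E diminished seventh) is G.
B up to G is 8 semitones, a half step narrower than a major sixth, so the interval is minor.

minor sixth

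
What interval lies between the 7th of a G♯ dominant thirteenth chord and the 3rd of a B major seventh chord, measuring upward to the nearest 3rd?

G♯ dominant thirteenth has F♯ as its 7th, and B major seventh has D♯ as its 3rd.
From F♯ to D♯ is 9 semitones, exactly the major sixth.

major 6th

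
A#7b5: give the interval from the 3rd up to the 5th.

diminished third

A#7b5 (A# dominant seventh flat five) is spelled A#–C##–E–G#.
The 3rd is C## and the 5th is E.
C## up to E is 2 semitones, a whole step narrower than a major third, so the interval is diminished.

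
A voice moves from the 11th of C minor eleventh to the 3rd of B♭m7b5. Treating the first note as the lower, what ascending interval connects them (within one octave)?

C minor eleventh has F as its 11th, and B♭m7b5 has D♭ as its 3rd.
F up to D♭ is 8 semitones, a half step narrower than a major sixth, so the interval is minor.

m6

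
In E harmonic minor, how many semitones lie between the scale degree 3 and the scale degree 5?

The scale is E F# G A B C D#.
G up to B is a major third — 4 semitones.

4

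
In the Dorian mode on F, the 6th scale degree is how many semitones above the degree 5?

2

The scale is F G Ab Bb C D Eb.
C up to D is a major second — 2 semitones.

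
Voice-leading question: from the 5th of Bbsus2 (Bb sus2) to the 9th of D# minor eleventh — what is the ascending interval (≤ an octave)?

augmented seventh

Bbsus2 (Bb sus2) has F as its 5th, and D# minor eleventh has E# as its 9th.
7 letter names make it a seventh; at 12 semitones (a half step wider than major) the quality is augmented.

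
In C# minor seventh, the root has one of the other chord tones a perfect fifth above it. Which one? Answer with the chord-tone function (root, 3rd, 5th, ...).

C#min7 (C# minor seventh) is spelled C#–E–G#–B.
The root is C#. A perfect fifth above C# is G#.
G# is the chord's 5th.

5th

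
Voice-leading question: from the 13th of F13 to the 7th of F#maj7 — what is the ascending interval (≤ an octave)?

A2

F13 has D as its 13th, and F#maj7 has E# as its 7th.
From D to E#: 3 semitones over a second = augmented.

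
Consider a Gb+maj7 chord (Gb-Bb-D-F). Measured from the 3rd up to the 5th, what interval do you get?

major third

That puts Bb below D.
Bb up to D spans 3 letter names and 4 semitones — a major third.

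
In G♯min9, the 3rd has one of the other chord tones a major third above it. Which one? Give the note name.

G♯min9: G♯, B, D♯, F♯, A♯.
The 3rd is B. A major third above B is D♯.
D♯ is the chord's 5th.

D#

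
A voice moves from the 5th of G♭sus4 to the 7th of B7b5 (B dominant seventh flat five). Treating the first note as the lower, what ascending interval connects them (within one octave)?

A5

The 5th of G♭sus4 is D♭; the 7th of B7b5 (B dominant seventh flat five) is A.
From D♭ to A: 8 semitones over a fifth = augmented.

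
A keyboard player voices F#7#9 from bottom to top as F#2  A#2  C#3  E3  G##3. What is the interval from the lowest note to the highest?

augmented 9th

The outer voices are F#2 and G##3.
F# up to G## is 15 semitones, a half step wider than a major ninth, so the interval is augmented.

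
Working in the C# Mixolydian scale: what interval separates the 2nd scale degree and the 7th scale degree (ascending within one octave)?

minor sixth

The scale runs C# D# E# F# G# A# B.
That puts D# below B.
D# up to B is 8 semitones, a half step narrower than a major sixth, so the interval is minor.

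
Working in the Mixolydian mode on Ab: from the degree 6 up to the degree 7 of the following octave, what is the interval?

Ab mixolydian: Ab Bb C Db Eb F Gb.
Degree 6 = F; scale degree 7 (up an octave) = Gb.
9 letter names make it a ninth; at 13 semitones (a half step narrower than major) the quality is minor.

m9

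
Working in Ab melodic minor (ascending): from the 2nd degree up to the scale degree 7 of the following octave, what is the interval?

major thirteenth

Ab melodic minor: Ab Bb Cb Db Eb F G.
So we need the interval from Bb up to G.
From Bb to G is 21 semitones, exactly the major thirteenth.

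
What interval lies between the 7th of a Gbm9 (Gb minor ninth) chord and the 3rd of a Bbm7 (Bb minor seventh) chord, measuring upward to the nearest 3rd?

major 6th

The 7th of Gbm9 (Gb minor ninth) is Fb; the 3rd of Bbm7 (Bb minor seventh) is Db.
Fb up to Db spans 6 letter names and 9 semitones — a major sixth.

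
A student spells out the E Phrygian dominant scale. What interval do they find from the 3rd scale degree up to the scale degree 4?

minor second

E phrygian dominant: E F G♯ A B C D.
3rd scale degree = G♯; degree 4 = A.
From G♯ to A: 1 semitone over a second = minor.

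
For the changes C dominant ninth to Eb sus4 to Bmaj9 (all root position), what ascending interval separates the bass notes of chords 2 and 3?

augmented fifth

The roots are Eb and B.
From Eb to B: 8 semitones over a fifth = augmented.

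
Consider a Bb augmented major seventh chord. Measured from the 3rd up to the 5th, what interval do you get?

major 3rd

Spelling the chord: Bb, D, F#, A.
The 3rd is D and the 5th is F#.
Counting 3 letters and 4 half steps from D gives a major third.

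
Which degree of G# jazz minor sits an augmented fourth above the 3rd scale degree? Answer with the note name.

E#

The scale is G# A# B C# D# E# F##.
The 3rd scale degree is B; an augmented fourth above that is E# — scale degree 6.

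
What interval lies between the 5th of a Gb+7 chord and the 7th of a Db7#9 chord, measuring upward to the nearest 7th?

The 5th of Gb+7 is D; the 7th of Db7#9 is Cb.
D up to Cb is 9 semitones, a whole step narrower than a major seventh, so the interval is diminished.

diminished 7th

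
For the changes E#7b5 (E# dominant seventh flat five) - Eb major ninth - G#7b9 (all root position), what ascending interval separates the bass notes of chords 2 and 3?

augmented third

The roots are Eb and G#.
3 letter names make it a third; at 5 semitones (a half step wider than major) the quality is augmented.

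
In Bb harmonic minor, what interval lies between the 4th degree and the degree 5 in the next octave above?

major ninth

Bb harmonic minor: Bb C Db Eb F Gb A.
4th degree = Eb; 5th scale degree (up an octave) = F.
Eb up to F spans 9 letter names and 14 semitones — a major ninth.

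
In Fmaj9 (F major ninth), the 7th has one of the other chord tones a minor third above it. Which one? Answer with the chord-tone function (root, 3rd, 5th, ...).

Spelling the chord: F, A, C, E, G.
The 7th is E. A minor third above E is G.
G is the chord's 9th.

9th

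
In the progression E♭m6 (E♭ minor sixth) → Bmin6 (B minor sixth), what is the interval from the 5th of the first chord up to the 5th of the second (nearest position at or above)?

The 5th of E♭m6 (E♭ minor sixth) is B♭; the 5th of Bmin6 (B minor sixth) is F♯.
5 letter names make it a fifth; at 8 semitones (a half step wider than perfect) the quality is augmented.

augmented fifth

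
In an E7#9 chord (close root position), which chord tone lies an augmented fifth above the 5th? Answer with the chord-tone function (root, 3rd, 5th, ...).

9th

The chord tones of E7#9 are E–G#–B–D–F##.
The 5th is B. An augmented fifth above B is F##.
F## is the chord's 9th.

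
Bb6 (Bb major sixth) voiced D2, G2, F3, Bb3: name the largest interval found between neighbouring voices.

minor seventh

Adjacent intervals: D2→G2 = perfect fourth; G2→F3 = minor seventh; F3→Bb3 = perfect fourth.
The largest is G2 to F3, a minor seventh (10 semitones).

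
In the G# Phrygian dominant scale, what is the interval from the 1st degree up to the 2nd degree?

The scale runs G# A B# C# D# E F#.
That puts G# below A.
2 letter names make it a second; at 1 semitone (a half step narrower than major) the quality is minor.

m2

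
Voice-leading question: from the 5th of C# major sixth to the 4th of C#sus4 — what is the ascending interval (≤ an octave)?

C# major sixth has G# as its 5th, and C#sus4 has F# as its 4th.
From G# to F#: 10 semitones over a seventh = minor.

minor seventh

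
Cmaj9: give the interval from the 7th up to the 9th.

Spelling the chord: C-E-G-B-D.
So we need the interval from B up to D.
3 letter names make it a third; at 3 semitones (a half step narrower than major) the quality is minor.

minor third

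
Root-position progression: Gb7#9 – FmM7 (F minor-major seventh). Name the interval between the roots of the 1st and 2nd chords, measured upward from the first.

major seventh

The roots are Gb and F.
Counting 7 letters and 11 half steps from Gb gives a major seventh.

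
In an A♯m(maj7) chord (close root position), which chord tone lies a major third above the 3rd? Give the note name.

E#

Spelling the chord: A♯-C♯-E♯-G𝄪.
The 3rd is C♯. A major third above C♯ is E♯.
E♯ is the chord's 5th.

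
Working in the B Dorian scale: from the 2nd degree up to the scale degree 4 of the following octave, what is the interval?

minor tenth

B dorian: B C♯ D E F♯ G♯ A.
So we need the interval from C♯ up to E.
10 letter names make it a tenth; at 15 semitones (a half step narrower than major) the quality is minor.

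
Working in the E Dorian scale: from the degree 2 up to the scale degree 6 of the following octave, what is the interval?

perfect twelfth

Spelling the E Dorian scale: E F# G A B C# D.
The degree 2 is F# and the degree 6 (up an octave) is C#.
From F# to C# is 19 semitones, exactly the perfect twelfth.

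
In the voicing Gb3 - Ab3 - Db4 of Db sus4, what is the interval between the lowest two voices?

M2

Those voices are Gb3 and Ab3.
Gb up to Ab spans 2 letter names and 2 semitones — a major second.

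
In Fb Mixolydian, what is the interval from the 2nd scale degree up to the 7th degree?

minor sixth

The scale runs Fb Gb Ab Bbb Cb Db Ebb.
2nd scale degree = Gb; 7th scale degree = Ebb.
6 letter names make it a sixth; at 8 semitones (a half step narrower than major) the quality is minor.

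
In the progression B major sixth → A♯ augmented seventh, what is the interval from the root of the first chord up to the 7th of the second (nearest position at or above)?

M6

The root of B major sixth is B; the 7th of A♯ augmented seventh is G♯.
Counting 6 letters and 9 half steps from B gives a major sixth.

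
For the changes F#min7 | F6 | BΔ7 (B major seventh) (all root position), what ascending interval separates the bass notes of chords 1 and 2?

The roots are F# and F.
8 letter names make it an octave; at 11 semitones (a half step narrower than perfect) the quality is diminished.

d8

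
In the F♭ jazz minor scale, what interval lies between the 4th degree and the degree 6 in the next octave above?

Spelling the F♭ jazz minor scale: F♭ G♭ A𝄫 B𝄫 C♭ D♭ E♭.
That puts B𝄫 below D♭.
B𝄫 up to D♭ spans 10 letter names and 16 semitones — a major tenth.

M10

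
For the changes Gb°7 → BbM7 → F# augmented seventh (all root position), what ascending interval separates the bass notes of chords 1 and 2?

major 3rd

The roots are Gb and Bb.
From Gb to Bb is 4 semitones, exactly the major third.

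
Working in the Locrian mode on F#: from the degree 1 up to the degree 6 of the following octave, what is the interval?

m13

The scale runs F# G A B C D E.
The degree 1 is F# and the degree 6 (up an octave) is D.
From F# to D: 20 semitones over a thirteenth = minor.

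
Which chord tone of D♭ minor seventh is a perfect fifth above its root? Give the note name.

The chord tones of D♭ minor seventh are D♭, F♭, A♭, C♭.
The root is D♭. A perfect fifth above D♭ is A♭.
A♭ is the chord's 5th.

Ab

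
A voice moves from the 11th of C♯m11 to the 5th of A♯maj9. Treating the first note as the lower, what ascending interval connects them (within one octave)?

major seventh

The 11th of C♯m11 is F♯; the 5th of A♯maj9 is E♯.
From F♯ to E♯ is 11 semitones, exactly the major seventh.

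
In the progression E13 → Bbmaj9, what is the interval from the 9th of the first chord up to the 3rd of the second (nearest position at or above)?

The 9th of E13 is F#; the 3rd of Bbmaj9 is D.
From F# to D: 8 semitones over a sixth = minor.

minor sixth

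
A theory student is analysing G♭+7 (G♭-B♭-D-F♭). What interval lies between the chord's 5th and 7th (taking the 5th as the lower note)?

5th = D; 7th = F♭.
D up to F♭ is 2 semitones, a whole step narrower than a major third, so the interval is diminished.

diminished third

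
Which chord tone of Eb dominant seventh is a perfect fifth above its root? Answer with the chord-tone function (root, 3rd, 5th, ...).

Spelling the chord: Eb-G-Bb-Db.
The root is Eb. A perfect fifth above Eb is Bb.
Bb is the chord's 5th.

5th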